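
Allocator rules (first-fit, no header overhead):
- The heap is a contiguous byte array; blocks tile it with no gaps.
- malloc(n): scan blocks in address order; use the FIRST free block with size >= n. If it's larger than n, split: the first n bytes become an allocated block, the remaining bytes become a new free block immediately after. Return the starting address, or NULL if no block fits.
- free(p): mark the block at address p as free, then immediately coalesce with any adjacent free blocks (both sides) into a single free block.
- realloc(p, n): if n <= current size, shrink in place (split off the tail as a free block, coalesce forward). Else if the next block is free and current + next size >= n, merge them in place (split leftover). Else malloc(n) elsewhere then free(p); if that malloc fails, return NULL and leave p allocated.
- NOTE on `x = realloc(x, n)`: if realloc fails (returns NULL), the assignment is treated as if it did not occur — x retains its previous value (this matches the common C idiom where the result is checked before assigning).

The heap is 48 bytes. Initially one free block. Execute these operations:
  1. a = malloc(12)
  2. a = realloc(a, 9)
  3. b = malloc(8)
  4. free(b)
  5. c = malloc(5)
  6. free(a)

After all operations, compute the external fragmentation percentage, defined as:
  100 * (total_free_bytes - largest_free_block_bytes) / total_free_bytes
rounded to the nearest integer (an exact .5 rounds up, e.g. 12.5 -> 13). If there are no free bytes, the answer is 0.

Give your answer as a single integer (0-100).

Answer: 21

Derivation:
Op 1: a = malloc(12) -> a = 0; heap: [0-11 ALLOC][12-47 FREE]
Op 2: a = realloc(a, 9) -> a = 0; heap: [0-8 ALLOC][9-47 FREE]
Op 3: b = malloc(8) -> b = 9; heap: [0-8 ALLOC][9-16 ALLOC][17-47 FREE]
Op 4: free(b) -> (freed b); heap: [0-8 ALLOC][9-47 FREE]
Op 5: c = malloc(5) -> c = 9; heap: [0-8 ALLOC][9-13 ALLOC][14-47 FREE]
Op 6: free(a) -> (freed a); heap: [0-8 FREE][9-13 ALLOC][14-47 FREE]
Free blocks: [9 34] total_free=43 largest=34 -> 100*(43-34)/43 = 900/43 ≈ 20.930 -> rounds to 21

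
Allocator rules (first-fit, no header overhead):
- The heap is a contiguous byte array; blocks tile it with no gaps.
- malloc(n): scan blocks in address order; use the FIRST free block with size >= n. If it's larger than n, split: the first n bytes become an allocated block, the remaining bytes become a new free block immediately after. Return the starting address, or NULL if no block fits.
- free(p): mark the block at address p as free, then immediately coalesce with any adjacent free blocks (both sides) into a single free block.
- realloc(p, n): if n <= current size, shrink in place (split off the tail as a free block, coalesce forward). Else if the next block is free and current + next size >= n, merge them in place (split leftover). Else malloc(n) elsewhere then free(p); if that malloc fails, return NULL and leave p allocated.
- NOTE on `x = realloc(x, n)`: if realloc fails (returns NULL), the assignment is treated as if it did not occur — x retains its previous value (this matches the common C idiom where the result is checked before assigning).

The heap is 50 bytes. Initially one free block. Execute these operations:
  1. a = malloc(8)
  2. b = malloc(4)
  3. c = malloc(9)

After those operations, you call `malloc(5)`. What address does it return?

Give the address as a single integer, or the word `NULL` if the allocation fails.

Op 1: a = malloc(8) -> a = 0; heap: [0-7 ALLOC][8-49 FREE]
Op 2: b = malloc(4) -> b = 8; heap: [0-7 ALLOC][8-11 ALLOC][12-49 FREE]
Op 3: c = malloc(9) -> c = 12; heap: [0-7 ALLOC][8-11 ALLOC][12-20 ALLOC][21-49 FREE]
malloc(5): first-fit scan over [0-7 ALLOC][8-11 ALLOC][12-20 ALLOC][21-49 FREE] -> 21

Answer: 21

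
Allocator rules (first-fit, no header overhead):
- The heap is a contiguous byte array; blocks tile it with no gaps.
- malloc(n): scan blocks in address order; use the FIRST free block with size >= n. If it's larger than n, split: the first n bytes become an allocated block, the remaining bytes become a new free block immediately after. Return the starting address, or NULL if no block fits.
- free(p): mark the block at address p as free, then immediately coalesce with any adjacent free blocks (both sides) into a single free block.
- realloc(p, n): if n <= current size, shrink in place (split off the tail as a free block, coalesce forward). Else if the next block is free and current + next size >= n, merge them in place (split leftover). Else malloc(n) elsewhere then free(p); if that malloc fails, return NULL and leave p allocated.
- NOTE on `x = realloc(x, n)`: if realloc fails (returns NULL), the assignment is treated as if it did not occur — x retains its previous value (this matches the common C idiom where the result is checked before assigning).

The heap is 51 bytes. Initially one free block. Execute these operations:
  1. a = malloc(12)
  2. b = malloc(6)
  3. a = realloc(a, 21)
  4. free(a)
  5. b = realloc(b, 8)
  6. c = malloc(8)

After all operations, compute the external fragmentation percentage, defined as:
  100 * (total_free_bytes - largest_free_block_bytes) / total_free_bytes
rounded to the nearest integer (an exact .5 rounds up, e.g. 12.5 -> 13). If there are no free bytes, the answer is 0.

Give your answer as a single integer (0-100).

Op 1: a = malloc(12) -> a = 0; heap: [0-11 ALLOC][12-50 FREE]
Op 2: b = malloc(6) -> b = 12; heap: [0-11 ALLOC][12-17 ALLOC][18-50 FREE]
Op 3: a = realloc(a, 21) -> a = 18; heap: [0-11 FREE][12-17 ALLOC][18-38 ALLOC][39-50 FREE]
Op 4: free(a) -> (freed a); heap: [0-11 FREE][12-17 ALLOC][18-50 FREE]
Op 5: b = realloc(b, 8) -> b = 12; heap: [0-11 FREE][12-19 ALLOC][20-50 FREE]
Op 6: c = malloc(8) -> c = 0; heap: [0-7 ALLOC][8-11 FREE][12-19 ALLOC][20-50 FREE]
Free blocks: [4 31] total_free=35 largest=31 -> 100*(35-31)/35 = 400/35 ≈ 11.429 -> rounds to 11

Answer: 11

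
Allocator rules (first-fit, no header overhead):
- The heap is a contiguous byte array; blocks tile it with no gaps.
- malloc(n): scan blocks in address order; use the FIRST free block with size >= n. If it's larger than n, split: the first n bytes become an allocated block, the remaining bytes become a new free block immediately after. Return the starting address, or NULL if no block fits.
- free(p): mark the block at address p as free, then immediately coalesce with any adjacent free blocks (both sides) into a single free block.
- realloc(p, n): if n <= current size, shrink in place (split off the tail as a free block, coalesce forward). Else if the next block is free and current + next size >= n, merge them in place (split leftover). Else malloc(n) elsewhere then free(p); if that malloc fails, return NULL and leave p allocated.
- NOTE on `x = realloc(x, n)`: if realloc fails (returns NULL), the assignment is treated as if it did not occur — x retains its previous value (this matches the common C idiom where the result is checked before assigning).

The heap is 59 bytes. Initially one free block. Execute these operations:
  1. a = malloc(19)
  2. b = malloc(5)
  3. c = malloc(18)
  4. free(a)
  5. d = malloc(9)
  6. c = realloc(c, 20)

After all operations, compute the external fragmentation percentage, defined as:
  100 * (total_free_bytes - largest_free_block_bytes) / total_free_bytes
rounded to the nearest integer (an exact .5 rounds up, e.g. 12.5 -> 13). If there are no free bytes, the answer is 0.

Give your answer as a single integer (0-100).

Op 1: a = malloc(19) -> a = 0; heap: [0-18 ALLOC][19-58 FREE]
Op 2: b = malloc(5) -> b = 19; heap: [0-18 ALLOC][19-23 ALLOC][24-58 FREE]
Op 3: c = malloc(18) -> c = 24; heap: [0-18 ALLOC][19-23 ALLOC][24-41 ALLOC][42-58 FREE]
Op 4: free(a) -> (freed a); heap: [0-18 FREE][19-23 ALLOC][24-41 ALLOC][42-58 FREE]
Op 5: d = malloc(9) -> d = 0; heap: [0-8 ALLOC][9-18 FREE][19-23 ALLOC][24-41 ALLOC][42-58 FREE]
Op 6: c = realloc(c, 20) -> c = 24; heap: [0-8 ALLOC][9-18 FREE][19-23 ALLOC][24-43 ALLOC][44-58 FREE]
Free blocks: [10 15] total_free=25 largest=15 -> 100*(25-15)/25 = 1000/25 = 40

Answer: 40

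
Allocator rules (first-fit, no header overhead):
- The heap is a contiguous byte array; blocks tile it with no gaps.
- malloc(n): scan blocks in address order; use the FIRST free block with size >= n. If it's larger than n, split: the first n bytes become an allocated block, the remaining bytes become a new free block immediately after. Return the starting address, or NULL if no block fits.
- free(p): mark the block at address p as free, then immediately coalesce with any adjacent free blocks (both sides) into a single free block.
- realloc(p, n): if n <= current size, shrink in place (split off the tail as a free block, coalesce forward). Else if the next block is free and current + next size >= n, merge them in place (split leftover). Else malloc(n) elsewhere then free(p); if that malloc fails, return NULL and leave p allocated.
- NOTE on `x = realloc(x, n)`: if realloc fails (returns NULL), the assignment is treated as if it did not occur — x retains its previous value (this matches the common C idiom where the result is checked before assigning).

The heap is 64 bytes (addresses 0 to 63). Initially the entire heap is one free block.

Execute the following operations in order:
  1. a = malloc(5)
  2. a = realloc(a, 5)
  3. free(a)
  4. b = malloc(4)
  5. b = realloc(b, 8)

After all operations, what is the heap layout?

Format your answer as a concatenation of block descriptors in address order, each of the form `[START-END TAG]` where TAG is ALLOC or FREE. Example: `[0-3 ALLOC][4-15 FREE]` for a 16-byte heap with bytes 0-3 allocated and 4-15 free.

Answer: [0-7 ALLOC][8-63 FREE]

Derivation:
Op 1: a = malloc(5) -> a = 0; heap: [0-4 ALLOC][5-63 FREE]
Op 2: a = realloc(a, 5) -> a = 0; heap: [0-4 ALLOC][5-63 FREE]
Op 3: free(a) -> (freed a); heap: [0-63 FREE]
Op 4: b = malloc(4) -> b = 0; heap: [0-3 ALLOC][4-63 FREE]
Op 5: b = realloc(b, 8) -> b = 0; heap: [0-7 ALLOC][8-63 FREE]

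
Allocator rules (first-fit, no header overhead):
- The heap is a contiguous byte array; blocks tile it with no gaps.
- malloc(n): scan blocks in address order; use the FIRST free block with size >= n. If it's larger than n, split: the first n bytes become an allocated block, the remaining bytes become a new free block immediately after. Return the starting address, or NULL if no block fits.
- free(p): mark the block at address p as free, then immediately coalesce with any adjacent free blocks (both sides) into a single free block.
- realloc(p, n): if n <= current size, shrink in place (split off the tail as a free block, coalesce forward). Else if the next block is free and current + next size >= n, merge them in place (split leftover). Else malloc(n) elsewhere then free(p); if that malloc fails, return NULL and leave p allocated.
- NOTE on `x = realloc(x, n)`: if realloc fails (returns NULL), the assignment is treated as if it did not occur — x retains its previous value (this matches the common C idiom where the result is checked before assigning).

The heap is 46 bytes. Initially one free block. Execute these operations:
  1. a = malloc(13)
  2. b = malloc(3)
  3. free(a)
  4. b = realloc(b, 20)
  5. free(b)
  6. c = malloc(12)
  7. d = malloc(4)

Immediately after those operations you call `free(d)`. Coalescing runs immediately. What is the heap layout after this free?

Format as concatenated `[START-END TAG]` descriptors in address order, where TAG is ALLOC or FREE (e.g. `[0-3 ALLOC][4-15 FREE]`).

Answer: [0-11 ALLOC][12-45 FREE]

Derivation:
Op 1: a = malloc(13) -> a = 0; heap: [0-12 ALLOC][13-45 FREE]
Op 2: b = malloc(3) -> b = 13; heap: [0-12 ALLOC][13-15 ALLOC][16-45 FREE]
Op 3: free(a) -> (freed a); heap: [0-12 FREE][13-15 ALLOC][16-45 FREE]
Op 4: b = realloc(b, 20) -> b = 13; heap: [0-12 FREE][13-32 ALLOC][33-45 FREE]
Op 5: free(b) -> (freed b); heap: [0-45 FREE]
Op 6: c = malloc(12) -> c = 0; heap: [0-11 ALLOC][12-45 FREE]
Op 7: d = malloc(4) -> d = 12; heap: [0-11 ALLOC][12-15 ALLOC][16-45 FREE]
free(d): d = 12 -> block [12-15 ALLOC]; mark free, coalesce with adjacent free neighbors -> [0-11 ALLOC][12-45 FREE]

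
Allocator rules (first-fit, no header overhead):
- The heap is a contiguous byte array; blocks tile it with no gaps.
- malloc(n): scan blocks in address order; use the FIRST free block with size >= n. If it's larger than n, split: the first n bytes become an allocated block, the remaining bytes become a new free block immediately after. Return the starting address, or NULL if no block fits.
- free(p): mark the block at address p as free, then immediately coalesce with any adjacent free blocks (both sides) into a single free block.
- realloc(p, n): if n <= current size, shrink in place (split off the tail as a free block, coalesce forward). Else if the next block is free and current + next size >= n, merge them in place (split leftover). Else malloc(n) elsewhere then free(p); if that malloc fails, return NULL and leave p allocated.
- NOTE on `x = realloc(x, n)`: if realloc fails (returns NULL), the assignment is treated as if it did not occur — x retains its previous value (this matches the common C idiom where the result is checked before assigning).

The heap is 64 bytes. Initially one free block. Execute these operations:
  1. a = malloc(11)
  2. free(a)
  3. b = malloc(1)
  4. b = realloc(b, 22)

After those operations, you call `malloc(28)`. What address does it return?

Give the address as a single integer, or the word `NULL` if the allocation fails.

Op 1: a = malloc(11) -> a = 0; heap: [0-10 ALLOC][11-63 FREE]
Op 2: free(a) -> (freed a); heap: [0-63 FREE]
Op 3: b = malloc(1) -> b = 0; heap: [0-0 ALLOC][1-63 FREE]
Op 4: b = realloc(b, 22) -> b = 0; heap: [0-21 ALLOC][22-63 FREE]
malloc(28): first-fit scan over [0-21 ALLOC][22-63 FREE] -> 22

Answer: 22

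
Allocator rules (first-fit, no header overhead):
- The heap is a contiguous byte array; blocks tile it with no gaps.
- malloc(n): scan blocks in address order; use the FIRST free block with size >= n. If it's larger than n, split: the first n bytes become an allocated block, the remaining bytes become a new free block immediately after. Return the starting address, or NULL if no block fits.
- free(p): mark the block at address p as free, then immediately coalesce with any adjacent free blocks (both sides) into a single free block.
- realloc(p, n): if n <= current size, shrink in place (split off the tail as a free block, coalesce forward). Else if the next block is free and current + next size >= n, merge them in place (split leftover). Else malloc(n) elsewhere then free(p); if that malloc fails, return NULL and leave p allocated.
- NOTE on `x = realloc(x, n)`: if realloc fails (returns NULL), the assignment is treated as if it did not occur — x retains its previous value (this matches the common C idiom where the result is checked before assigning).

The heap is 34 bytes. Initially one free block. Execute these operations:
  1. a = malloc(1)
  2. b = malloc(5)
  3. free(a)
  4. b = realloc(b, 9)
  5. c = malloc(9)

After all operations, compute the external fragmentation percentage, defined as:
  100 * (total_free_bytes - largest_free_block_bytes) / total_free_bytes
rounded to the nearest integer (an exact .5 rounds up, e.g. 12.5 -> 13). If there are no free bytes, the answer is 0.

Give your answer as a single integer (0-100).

Op 1: a = malloc(1) -> a = 0; heap: [0-0 ALLOC][1-33 FREE]
Op 2: b = malloc(5) -> b = 1; heap: [0-0 ALLOC][1-5 ALLOC][6-33 FREE]
Op 3: free(a) -> (freed a); heap: [0-0 FREE][1-5 ALLOC][6-33 FREE]
Op 4: b = realloc(b, 9) -> b = 1; heap: [0-0 FREE][1-9 ALLOC][10-33 FREE]
Op 5: c = malloc(9) -> c = 10; heap: [0-0 FREE][1-9 ALLOC][10-18 ALLOC][19-33 FREE]
Free blocks: [1 15] total_free=16 largest=15 -> 100*(16-15)/16 = 100/16 = 6.25 -> rounds to 6

Answer: 6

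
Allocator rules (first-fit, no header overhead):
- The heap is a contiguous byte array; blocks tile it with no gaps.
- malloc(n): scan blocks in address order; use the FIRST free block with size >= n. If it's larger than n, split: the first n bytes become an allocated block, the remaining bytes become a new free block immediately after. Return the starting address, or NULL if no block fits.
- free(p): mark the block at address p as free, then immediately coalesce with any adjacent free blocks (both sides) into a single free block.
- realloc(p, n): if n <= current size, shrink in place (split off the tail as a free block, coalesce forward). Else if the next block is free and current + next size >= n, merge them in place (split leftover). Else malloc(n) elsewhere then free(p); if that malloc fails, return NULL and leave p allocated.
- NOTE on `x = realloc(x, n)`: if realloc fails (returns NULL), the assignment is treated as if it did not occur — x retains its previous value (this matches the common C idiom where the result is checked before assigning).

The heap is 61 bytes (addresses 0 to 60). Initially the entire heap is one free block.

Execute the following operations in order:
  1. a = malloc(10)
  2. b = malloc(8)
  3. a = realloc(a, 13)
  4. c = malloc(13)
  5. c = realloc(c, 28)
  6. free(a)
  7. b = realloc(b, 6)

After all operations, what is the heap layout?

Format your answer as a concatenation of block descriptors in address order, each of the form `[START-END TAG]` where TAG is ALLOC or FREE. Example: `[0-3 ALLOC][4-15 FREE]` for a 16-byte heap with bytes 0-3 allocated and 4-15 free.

Answer: [0-9 FREE][10-15 ALLOC][16-30 FREE][31-58 ALLOC][59-60 FREE]

Derivation:
Op 1: a = malloc(10) -> a = 0; heap: [0-9 ALLOC][10-60 FREE]
Op 2: b = malloc(8) -> b = 10; heap: [0-9 ALLOC][10-17 ALLOC][18-60 FREE]
Op 3: a = realloc(a, 13) -> a = 18; heap: [0-9 FREE][10-17 ALLOC][18-30 ALLOC][31-60 FREE]
Op 4: c = malloc(13) -> c = 31; heap: [0-9 FREE][10-17 ALLOC][18-30 ALLOC][31-43 ALLOC][44-60 FREE]
Op 5: c = realloc(c, 28) -> c = 31; heap: [0-9 FREE][10-17 ALLOC][18-30 ALLOC][31-58 ALLOC][59-60 FREE]
Op 6: free(a) -> (freed a); heap: [0-9 FREE][10-17 ALLOC][18-30 FREE][31-58 ALLOC][59-60 FREE]
Op 7: b = realloc(b, 6) -> b = 10; heap: [0-9 FREE][10-15 ALLOC][16-30 FREE][31-58 ALLOC][59-60 FREE]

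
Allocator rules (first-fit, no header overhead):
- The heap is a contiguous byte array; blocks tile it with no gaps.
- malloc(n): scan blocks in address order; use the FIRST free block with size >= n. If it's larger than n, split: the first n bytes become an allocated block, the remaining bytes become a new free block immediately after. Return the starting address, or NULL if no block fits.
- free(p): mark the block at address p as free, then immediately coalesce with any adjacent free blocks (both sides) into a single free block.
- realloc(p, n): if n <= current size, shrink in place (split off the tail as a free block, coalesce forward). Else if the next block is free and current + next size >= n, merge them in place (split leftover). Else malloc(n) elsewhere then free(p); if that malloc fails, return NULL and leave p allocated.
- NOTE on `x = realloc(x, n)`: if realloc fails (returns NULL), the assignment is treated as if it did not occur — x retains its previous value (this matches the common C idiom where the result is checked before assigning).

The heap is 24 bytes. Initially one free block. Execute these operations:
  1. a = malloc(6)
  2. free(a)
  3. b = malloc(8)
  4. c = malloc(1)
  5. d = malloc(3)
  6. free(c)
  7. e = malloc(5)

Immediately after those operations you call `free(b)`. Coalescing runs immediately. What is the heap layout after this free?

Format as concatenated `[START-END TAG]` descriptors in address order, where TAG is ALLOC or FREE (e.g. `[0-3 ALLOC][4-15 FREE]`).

Op 1: a = malloc(6) -> a = 0; heap: [0-5 ALLOC][6-23 FREE]
Op 2: free(a) -> (freed a); heap: [0-23 FREE]
Op 3: b = malloc(8) -> b = 0; heap: [0-7 ALLOC][8-23 FREE]
Op 4: c = malloc(1) -> c = 8; heap: [0-7 ALLOC][8-8 ALLOC][9-23 FREE]
Op 5: d = malloc(3) -> d = 9; heap: [0-7 ALLOC][8-8 ALLOC][9-11 ALLOC][12-23 FREE]
Op 6: free(c) -> (freed c); heap: [0-7 ALLOC][8-8 FREE][9-11 ALLOC][12-23 FREE]
Op 7: e = malloc(5) -> e = 12; heap: [0-7 ALLOC][8-8 FREE][9-11 ALLOC][12-16 ALLOC][17-23 FREE]
free(b): b = 0 -> block [0-7 ALLOC]; mark free, coalesce with adjacent free neighbors -> [0-8 FREE][9-11 ALLOC][12-16 ALLOC][17-23 FREE]

Answer: [0-8 FREE][9-11 ALLOC][12-16 ALLOC][17-23 FREE]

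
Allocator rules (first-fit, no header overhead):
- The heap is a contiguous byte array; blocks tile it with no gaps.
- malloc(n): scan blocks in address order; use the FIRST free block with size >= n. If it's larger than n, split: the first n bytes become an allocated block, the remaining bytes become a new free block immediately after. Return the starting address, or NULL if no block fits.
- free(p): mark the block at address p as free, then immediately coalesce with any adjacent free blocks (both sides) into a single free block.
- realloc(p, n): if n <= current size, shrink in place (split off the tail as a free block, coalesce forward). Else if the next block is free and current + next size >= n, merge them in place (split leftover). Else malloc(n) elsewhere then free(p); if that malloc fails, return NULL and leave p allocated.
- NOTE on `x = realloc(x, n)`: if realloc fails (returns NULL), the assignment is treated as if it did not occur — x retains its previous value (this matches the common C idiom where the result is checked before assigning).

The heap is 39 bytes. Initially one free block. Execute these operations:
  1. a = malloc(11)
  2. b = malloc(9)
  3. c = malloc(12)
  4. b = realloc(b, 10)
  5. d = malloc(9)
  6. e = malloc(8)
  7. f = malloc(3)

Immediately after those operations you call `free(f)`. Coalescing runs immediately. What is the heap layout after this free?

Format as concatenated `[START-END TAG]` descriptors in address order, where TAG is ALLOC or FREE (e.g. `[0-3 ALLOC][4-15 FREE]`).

Op 1: a = malloc(11) -> a = 0; heap: [0-10 ALLOC][11-38 FREE]
Op 2: b = malloc(9) -> b = 11; heap: [0-10 ALLOC][11-19 ALLOC][20-38 FREE]
Op 3: c = malloc(12) -> c = 20; heap: [0-10 ALLOC][11-19 ALLOC][20-31 ALLOC][32-38 FREE]
Op 4: b = realloc(b, 10) -> NULL (b unchanged); heap: [0-10 ALLOC][11-19 ALLOC][20-31 ALLOC][32-38 FREE]
Op 5: d = malloc(9) -> d = NULL; heap: [0-10 ALLOC][11-19 ALLOC][20-31 ALLOC][32-38 FREE]
Op 6: e = malloc(8) -> e = NULL; heap: [0-10 ALLOC][11-19 ALLOC][20-31 ALLOC][32-38 FREE]
Op 7: f = malloc(3) -> f = 32; heap: [0-10 ALLOC][11-19 ALLOC][20-31 ALLOC][32-34 ALLOC][35-38 FREE]
free(f): f = 32 -> block [32-34 ALLOC]; mark free, coalesce with adjacent free neighbors -> [0-10 ALLOC][11-19 ALLOC][20-31 ALLOC][32-38 FREE]

Answer: [0-10 ALLOC][11-19 ALLOC][20-31 ALLOC][32-38 FREE]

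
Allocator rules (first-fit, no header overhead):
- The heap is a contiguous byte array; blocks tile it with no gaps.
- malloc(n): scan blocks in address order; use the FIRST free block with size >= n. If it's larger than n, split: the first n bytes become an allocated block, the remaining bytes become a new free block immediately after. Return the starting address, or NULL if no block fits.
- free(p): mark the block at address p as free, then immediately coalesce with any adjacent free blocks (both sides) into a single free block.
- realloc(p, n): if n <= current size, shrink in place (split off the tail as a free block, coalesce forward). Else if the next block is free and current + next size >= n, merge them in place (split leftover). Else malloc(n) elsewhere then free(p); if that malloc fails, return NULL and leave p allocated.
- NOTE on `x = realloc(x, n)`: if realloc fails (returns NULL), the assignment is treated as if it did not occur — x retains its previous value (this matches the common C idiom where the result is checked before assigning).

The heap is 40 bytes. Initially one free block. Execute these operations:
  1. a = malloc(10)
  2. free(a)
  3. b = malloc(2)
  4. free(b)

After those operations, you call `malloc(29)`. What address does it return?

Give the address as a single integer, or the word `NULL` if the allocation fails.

Answer: 0

Derivation:
Op 1: a = malloc(10) -> a = 0; heap: [0-9 ALLOC][10-39 FREE]
Op 2: free(a) -> (freed a); heap: [0-39 FREE]
Op 3: b = malloc(2) -> b = 0; heap: [0-1 ALLOC][2-39 FREE]
Op 4: free(b) -> (freed b); heap: [0-39 FREE]
malloc(29): first-fit scan over [0-39 FREE] -> 0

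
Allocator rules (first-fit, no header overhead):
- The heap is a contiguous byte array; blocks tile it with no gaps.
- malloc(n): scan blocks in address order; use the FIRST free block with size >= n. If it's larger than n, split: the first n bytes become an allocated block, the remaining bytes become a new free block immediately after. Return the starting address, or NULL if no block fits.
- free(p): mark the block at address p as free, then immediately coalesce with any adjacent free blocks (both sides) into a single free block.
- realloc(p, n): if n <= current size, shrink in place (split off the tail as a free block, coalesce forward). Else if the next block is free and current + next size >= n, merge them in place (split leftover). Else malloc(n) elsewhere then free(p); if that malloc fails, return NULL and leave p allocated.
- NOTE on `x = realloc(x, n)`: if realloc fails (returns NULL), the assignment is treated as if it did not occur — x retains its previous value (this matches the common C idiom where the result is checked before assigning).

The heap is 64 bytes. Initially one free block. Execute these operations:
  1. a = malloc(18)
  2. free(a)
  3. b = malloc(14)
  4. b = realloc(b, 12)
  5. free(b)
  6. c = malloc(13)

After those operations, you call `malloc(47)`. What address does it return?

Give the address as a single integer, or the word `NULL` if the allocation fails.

Answer: 13

Derivation:
Op 1: a = malloc(18) -> a = 0; heap: [0-17 ALLOC][18-63 FREE]
Op 2: free(a) -> (freed a); heap: [0-63 FREE]
Op 3: b = malloc(14) -> b = 0; heap: [0-13 ALLOC][14-63 FREE]
Op 4: b = realloc(b, 12) -> b = 0; heap: [0-11 ALLOC][12-63 FREE]
Op 5: free(b) -> (freed b); heap: [0-63 FREE]
Op 6: c = malloc(13) -> c = 0; heap: [0-12 ALLOC][13-63 FREE]
malloc(47): first-fit scan over [0-12 ALLOC][13-63 FREE] -> 13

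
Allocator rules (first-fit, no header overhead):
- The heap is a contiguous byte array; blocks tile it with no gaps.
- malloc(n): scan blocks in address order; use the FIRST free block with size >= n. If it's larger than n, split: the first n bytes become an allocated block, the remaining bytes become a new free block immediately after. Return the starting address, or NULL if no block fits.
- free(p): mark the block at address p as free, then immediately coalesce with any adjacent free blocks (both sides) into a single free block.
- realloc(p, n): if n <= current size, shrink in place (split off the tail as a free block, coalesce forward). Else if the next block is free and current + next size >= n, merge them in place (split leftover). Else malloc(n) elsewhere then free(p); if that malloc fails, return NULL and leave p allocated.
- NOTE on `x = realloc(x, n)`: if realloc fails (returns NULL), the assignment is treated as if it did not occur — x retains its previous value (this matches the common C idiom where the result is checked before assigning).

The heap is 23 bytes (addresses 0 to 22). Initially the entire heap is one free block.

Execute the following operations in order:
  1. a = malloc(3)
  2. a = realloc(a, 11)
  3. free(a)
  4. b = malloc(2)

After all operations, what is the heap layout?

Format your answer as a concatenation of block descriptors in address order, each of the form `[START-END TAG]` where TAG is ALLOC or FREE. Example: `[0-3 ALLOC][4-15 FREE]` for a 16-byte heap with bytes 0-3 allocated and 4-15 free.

Op 1: a = malloc(3) -> a = 0; heap: [0-2 ALLOC][3-22 FREE]
Op 2: a = realloc(a, 11) -> a = 0; heap: [0-10 ALLOC][11-22 FREE]
Op 3: free(a) -> (freed a); heap: [0-22 FREE]
Op 4: b = malloc(2) -> b = 0; heap: [0-1 ALLOC][2-22 FREE]

Answer: [0-1 ALLOC][2-22 FREE]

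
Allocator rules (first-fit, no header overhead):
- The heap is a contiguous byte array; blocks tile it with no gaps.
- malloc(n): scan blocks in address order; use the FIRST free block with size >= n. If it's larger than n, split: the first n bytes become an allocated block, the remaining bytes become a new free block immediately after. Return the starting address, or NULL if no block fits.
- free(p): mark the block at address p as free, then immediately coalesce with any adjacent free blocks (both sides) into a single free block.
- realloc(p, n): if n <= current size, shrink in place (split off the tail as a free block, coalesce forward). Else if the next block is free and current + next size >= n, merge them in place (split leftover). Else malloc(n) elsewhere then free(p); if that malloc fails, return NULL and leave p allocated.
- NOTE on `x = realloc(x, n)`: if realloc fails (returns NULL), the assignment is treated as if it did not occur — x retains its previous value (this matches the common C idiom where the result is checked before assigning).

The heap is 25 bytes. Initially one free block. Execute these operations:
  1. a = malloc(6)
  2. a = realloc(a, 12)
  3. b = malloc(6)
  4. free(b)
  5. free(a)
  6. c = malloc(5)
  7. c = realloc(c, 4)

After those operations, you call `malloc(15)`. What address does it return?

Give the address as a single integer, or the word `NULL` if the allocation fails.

Op 1: a = malloc(6) -> a = 0; heap: [0-5 ALLOC][6-24 FREE]
Op 2: a = realloc(a, 12) -> a = 0; heap: [0-11 ALLOC][12-24 FREE]
Op 3: b = malloc(6) -> b = 12; heap: [0-11 ALLOC][12-17 ALLOC][18-24 FREE]
Op 4: free(b) -> (freed b); heap: [0-11 ALLOC][12-24 FREE]
Op 5: free(a) -> (freed a); heap: [0-24 FREE]
Op 6: c = malloc(5) -> c = 0; heap: [0-4 ALLOC][5-24 FREE]
Op 7: c = realloc(c, 4) -> c = 0; heap: [0-3 ALLOC][4-24 FREE]
malloc(15): first-fit scan over [0-3 ALLOC][4-24 FREE] -> 4

Answer: 4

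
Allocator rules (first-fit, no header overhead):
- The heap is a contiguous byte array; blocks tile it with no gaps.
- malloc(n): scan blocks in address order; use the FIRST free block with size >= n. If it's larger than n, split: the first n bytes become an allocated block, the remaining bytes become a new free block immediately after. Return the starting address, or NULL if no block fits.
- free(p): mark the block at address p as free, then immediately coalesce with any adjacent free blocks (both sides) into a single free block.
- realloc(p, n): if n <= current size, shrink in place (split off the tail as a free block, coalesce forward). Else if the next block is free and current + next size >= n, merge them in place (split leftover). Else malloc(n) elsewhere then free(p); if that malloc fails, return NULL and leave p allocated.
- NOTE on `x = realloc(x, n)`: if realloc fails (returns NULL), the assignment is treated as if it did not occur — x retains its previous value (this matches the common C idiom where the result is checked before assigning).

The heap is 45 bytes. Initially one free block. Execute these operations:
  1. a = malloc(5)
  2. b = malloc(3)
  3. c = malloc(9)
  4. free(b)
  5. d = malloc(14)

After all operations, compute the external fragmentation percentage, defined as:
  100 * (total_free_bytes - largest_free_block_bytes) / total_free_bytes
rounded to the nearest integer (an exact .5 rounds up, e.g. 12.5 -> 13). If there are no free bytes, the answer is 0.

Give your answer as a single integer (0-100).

Op 1: a = malloc(5) -> a = 0; heap: [0-4 ALLOC][5-44 FREE]
Op 2: b = malloc(3) -> b = 5; heap: [0-4 ALLOC][5-7 ALLOC][8-44 FREE]
Op 3: c = malloc(9) -> c = 8; heap: [0-4 ALLOC][5-7 ALLOC][8-16 ALLOC][17-44 FREE]
Op 4: free(b) -> (freed b); heap: [0-4 ALLOC][5-7 FREE][8-16 ALLOC][17-44 FREE]
Op 5: d = malloc(14) -> d = 17; heap: [0-4 ALLOC][5-7 FREE][8-16 ALLOC][17-30 ALLOC][31-44 FREE]
Free blocks: [3 14] total_free=17 largest=14 -> 100*(17-14)/17 = 300/17 ≈ 17.647 -> rounds to 18

Answer: 18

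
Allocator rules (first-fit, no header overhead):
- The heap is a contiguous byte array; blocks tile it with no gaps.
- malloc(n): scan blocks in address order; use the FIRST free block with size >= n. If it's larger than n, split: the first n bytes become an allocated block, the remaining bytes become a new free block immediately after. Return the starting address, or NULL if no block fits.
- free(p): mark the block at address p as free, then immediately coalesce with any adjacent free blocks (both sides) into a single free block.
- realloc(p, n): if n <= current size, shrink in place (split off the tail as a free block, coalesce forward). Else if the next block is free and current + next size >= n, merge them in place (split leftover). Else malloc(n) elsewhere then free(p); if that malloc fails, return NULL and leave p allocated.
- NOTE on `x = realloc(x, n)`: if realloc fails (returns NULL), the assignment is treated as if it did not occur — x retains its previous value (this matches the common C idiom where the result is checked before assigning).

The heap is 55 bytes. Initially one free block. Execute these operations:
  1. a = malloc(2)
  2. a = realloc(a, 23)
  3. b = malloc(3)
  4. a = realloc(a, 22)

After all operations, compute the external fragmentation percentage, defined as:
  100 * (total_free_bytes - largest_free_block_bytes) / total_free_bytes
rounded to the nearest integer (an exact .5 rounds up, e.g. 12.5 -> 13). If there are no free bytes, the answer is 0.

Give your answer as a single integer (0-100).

Answer: 3

Derivation:
Op 1: a = malloc(2) -> a = 0; heap: [0-1 ALLOC][2-54 FREE]
Op 2: a = realloc(a, 23) -> a = 0; heap: [0-22 ALLOC][23-54 FREE]
Op 3: b = malloc(3) -> b = 23; heap: [0-22 ALLOC][23-25 ALLOC][26-54 FREE]
Op 4: a = realloc(a, 22) -> a = 0; heap: [0-21 ALLOC][22-22 FREE][23-25 ALLOC][26-54 FREE]
Free blocks: [1 29] total_free=30 largest=29 -> 100*(30-29)/30 = 100/30 ≈ 3.333 -> rounds to 3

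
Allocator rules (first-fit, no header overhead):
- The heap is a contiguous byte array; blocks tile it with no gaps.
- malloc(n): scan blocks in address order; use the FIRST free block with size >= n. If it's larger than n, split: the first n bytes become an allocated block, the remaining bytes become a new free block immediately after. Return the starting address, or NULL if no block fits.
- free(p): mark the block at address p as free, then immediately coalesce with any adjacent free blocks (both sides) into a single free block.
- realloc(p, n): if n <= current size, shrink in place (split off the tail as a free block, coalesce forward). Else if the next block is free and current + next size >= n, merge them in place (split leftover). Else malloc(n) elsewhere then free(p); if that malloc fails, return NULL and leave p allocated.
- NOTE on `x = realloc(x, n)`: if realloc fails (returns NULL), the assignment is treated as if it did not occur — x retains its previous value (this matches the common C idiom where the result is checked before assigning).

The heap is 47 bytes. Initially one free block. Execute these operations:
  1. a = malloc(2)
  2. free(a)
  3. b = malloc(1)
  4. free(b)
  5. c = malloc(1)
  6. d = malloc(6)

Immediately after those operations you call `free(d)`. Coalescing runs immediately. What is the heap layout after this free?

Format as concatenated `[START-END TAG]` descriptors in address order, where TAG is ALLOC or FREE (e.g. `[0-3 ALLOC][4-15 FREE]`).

Answer: [0-0 ALLOC][1-46 FREE]

Derivation:
Op 1: a = malloc(2) -> a = 0; heap: [0-1 ALLOC][2-46 FREE]
Op 2: free(a) -> (freed a); heap: [0-46 FREE]
Op 3: b = malloc(1) -> b = 0; heap: [0-0 ALLOC][1-46 FREE]
Op 4: free(b) -> (freed b); heap: [0-46 FREE]
Op 5: c = malloc(1) -> c = 0; heap: [0-0 ALLOC][1-46 FREE]
Op 6: d = malloc(6) -> d = 1; heap: [0-0 ALLOC][1-6 ALLOC][7-46 FREE]
free(d): d = 1 -> block [1-6 ALLOC]; mark free, coalesce with adjacent free neighbors -> [0-0 ALLOC][1-46 FREE]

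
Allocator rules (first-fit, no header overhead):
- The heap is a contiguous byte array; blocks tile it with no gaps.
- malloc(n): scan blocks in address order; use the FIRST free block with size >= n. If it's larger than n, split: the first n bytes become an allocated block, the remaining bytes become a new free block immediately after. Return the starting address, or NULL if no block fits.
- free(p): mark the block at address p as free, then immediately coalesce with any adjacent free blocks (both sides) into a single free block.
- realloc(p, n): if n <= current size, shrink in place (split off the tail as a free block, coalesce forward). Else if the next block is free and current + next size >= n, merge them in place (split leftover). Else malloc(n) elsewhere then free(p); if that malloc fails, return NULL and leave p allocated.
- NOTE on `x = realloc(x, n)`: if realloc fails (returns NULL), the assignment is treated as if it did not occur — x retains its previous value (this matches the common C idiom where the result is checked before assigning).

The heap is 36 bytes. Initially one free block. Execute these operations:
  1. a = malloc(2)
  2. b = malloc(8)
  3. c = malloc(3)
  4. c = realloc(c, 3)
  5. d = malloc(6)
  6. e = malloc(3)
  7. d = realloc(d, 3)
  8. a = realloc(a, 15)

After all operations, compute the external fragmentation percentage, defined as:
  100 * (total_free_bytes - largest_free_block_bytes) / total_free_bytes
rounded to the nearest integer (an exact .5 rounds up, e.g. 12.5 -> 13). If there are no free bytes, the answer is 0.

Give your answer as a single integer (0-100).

Op 1: a = malloc(2) -> a = 0; heap: [0-1 ALLOC][2-35 FREE]
Op 2: b = malloc(8) -> b = 2; heap: [0-1 ALLOC][2-9 ALLOC][10-35 FREE]
Op 3: c = malloc(3) -> c = 10; heap: [0-1 ALLOC][2-9 ALLOC][10-12 ALLOC][13-35 FREE]
Op 4: c = realloc(c, 3) -> c = 10; heap: [0-1 ALLOC][2-9 ALLOC][10-12 ALLOC][13-35 FREE]
Op 5: d = malloc(6) -> d = 13; heap: [0-1 ALLOC][2-9 ALLOC][10-12 ALLOC][13-18 ALLOC][19-35 FREE]
Op 6: e = malloc(3) -> e = 19; heap: [0-1 ALLOC][2-9 ALLOC][10-12 ALLOC][13-18 ALLOC][19-21 ALLOC][22-35 FREE]
Op 7: d = realloc(d, 3) -> d = 13; heap: [0-1 ALLOC][2-9 ALLOC][10-12 ALLOC][13-15 ALLOC][16-18 FREE][19-21 ALLOC][22-35 FREE]
Op 8: a = realloc(a, 15) -> NULL (a unchanged); heap: [0-1 ALLOC][2-9 ALLOC][10-12 ALLOC][13-15 ALLOC][16-18 FREE][19-21 ALLOC][22-35 FREE]
Free blocks: [3 14] total_free=17 largest=14 -> 100*(17-14)/17 = 300/17 ≈ 17.647 -> rounds to 18

Answer: 18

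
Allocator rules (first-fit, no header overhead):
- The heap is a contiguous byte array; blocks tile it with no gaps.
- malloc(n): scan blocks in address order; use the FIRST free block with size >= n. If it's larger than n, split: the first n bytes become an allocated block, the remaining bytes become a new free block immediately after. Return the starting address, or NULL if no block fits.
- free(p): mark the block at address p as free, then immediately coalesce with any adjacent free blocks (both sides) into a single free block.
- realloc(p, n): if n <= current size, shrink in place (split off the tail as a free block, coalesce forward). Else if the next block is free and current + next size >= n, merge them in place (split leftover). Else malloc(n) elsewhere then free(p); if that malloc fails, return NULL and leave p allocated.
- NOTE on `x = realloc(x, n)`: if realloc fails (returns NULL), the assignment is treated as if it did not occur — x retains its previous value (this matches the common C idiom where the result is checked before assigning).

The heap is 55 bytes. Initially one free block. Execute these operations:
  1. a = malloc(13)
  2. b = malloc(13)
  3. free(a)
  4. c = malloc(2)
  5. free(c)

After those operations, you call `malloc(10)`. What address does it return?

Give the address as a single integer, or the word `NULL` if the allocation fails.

Op 1: a = malloc(13) -> a = 0; heap: [0-12 ALLOC][13-54 FREE]
Op 2: b = malloc(13) -> b = 13; heap: [0-12 ALLOC][13-25 ALLOC][26-54 FREE]
Op 3: free(a) -> (freed a); heap: [0-12 FREE][13-25 ALLOC][26-54 FREE]
Op 4: c = malloc(2) -> c = 0; heap: [0-1 ALLOC][2-12 FREE][13-25 ALLOC][26-54 FREE]
Op 5: free(c) -> (freed c); heap: [0-12 FREE][13-25 ALLOC][26-54 FREE]
malloc(10): first-fit scan over [0-12 FREE][13-25 ALLOC][26-54 FREE] -> 0

Answer: 0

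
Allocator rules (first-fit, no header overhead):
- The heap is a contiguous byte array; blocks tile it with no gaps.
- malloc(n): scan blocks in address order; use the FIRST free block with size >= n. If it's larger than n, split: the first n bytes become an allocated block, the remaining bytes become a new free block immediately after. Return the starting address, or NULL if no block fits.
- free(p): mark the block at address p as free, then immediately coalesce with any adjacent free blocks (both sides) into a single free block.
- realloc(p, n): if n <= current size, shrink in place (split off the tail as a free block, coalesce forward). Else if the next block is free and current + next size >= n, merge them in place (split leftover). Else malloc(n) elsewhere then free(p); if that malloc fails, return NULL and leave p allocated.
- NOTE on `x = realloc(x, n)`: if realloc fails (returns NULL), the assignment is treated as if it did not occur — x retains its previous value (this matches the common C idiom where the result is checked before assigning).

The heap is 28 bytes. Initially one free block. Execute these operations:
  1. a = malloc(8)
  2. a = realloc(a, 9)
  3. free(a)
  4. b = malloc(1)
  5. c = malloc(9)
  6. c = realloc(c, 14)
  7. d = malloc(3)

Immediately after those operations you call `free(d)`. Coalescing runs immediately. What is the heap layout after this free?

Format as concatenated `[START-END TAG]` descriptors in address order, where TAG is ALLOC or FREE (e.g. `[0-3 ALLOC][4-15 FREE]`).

Op 1: a = malloc(8) -> a = 0; heap: [0-7 ALLOC][8-27 FREE]
Op 2: a = realloc(a, 9) -> a = 0; heap: [0-8 ALLOC][9-27 FREE]
Op 3: free(a) -> (freed a); heap: [0-27 FREE]
Op 4: b = malloc(1) -> b = 0; heap: [0-0 ALLOC][1-27 FREE]
Op 5: c = malloc(9) -> c = 1; heap: [0-0 ALLOC][1-9 ALLOC][10-27 FREE]
Op 6: c = realloc(c, 14) -> c = 1; heap: [0-0 ALLOC][1-14 ALLOC][15-27 FREE]
Op 7: d = malloc(3) -> d = 15; heap: [0-0 ALLOC][1-14 ALLOC][15-17 ALLOC][18-27 FREE]
free(d): d = 15 -> block [15-17 ALLOC]; mark free, coalesce with adjacent free neighbors -> [0-0 ALLOC][1-14 ALLOC][15-27 FREE]

Answer: [0-0 ALLOC][1-14 ALLOC][15-27 FREE]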